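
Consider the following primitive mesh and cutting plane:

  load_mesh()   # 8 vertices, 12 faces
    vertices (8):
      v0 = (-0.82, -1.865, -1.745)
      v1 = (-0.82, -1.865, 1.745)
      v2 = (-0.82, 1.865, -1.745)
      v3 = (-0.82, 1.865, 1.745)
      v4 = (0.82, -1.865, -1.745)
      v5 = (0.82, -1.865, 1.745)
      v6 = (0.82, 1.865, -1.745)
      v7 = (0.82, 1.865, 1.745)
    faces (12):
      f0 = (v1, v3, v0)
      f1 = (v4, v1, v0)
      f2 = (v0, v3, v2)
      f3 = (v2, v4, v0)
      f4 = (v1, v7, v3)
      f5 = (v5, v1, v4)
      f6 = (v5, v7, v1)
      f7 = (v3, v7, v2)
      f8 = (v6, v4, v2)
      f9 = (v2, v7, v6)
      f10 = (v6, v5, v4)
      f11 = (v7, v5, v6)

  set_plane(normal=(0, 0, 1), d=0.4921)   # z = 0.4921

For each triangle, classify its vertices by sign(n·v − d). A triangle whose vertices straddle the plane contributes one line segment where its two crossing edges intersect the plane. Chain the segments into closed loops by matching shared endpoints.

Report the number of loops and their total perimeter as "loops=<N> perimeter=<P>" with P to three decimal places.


Straddling triangles (8 of 12):
  (v1,v3,v0) [++-] → (-0.82, 0.525941, 0.4921)–(-0.82, -1.865, 0.4921)  len=2.3909
  (v4,v1,v0) [-+-] → (-0.231245, -1.865, 0.4921)–(-0.82, -1.865, 0.4921)  len=0.5888
  (v0,v3,v2) [-+-] → (-0.82, 0.525941, 0.4921)–(-0.82, 1.865, 0.4921)  len=1.3391
  (v5,v1,v4) [++-] → (-0.231245, -1.865, 0.4921)–(0.82, -1.865, 0.4921)  len=1.0512
  (v3,v7,v2) [++-] → (0.231245, 1.865, 0.4921)–(-0.82, 1.865, 0.4921)  len=1.0512
  (v2,v7,v6) [-+-] → (0.231245, 1.865, 0.4921)–(0.82, 1.865, 0.4921)  len=0.5888
  (v6,v5,v4) [-+-] → (0.82, -0.525941, 0.4921)–(0.82, -1.865, 0.4921)  len=1.3391
  (v7,v5,v6) [++-] → (0.82, -0.525941, 0.4921)–(0.82, 1.865, 0.4921)  len=2.3909

Chained into 1 loop(s):
  loop 1: 8 segments, perimeter = 10.7400
Total perimeter = 10.740

loops=1 perimeter=10.740


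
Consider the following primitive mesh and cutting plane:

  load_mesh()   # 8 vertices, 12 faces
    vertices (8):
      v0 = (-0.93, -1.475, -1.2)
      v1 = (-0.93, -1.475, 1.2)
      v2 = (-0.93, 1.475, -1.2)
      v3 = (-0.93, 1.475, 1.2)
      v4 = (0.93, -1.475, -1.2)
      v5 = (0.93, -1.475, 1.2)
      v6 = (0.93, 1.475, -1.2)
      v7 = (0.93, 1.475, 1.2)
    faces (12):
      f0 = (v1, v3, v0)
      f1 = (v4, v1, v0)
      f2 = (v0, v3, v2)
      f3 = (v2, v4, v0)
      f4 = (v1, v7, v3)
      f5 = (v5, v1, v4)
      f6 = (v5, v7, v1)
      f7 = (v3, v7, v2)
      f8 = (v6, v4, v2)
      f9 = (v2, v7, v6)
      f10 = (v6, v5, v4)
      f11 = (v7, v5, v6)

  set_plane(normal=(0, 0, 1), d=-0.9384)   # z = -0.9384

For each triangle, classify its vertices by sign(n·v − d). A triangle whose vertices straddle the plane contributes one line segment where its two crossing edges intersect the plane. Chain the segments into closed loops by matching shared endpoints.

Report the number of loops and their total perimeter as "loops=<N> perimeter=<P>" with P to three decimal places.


Straddling triangles (8 of 12):
  (v1,v3,v0) [++-] → (-0.93, -1.15345, -0.9384)–(-0.93, -1.475, -0.9384)  len=0.3215
  (v4,v1,v0) [-+-] → (0.72726, -1.475, -0.9384)–(-0.93, -1.475, -0.9384)  len=1.6573
  (v0,v3,v2) [-+-] → (-0.93, -1.15345, -0.9384)–(-0.93, 1.475, -0.9384)  len=2.6284
  (v5,v1,v4) [++-] → (0.72726, -1.475, -0.9384)–(0.93, -1.475, -0.9384)  len=0.2027
  (v3,v7,v2) [++-] → (-0.72726, 1.475, -0.9384)–(-0.93, 1.475, -0.9384)  len=0.2027
  (v2,v7,v6) [-+-] → (-0.72726, 1.475, -0.9384)–(0.93, 1.475, -0.9384)  len=1.6573
  (v6,v5,v4) [-+-] → (0.93, 1.15345, -0.9384)–(0.93, -1.475, -0.9384)  len=2.6284
  (v7,v5,v6) [++-] → (0.93, 1.15345, -0.9384)–(0.93, 1.475, -0.9384)  len=0.3215

Chained into 1 loop(s):
  loop 1: 8 segments, perimeter = 9.6200
Total perimeter = 9.620

loops=1 perimeter=9.620


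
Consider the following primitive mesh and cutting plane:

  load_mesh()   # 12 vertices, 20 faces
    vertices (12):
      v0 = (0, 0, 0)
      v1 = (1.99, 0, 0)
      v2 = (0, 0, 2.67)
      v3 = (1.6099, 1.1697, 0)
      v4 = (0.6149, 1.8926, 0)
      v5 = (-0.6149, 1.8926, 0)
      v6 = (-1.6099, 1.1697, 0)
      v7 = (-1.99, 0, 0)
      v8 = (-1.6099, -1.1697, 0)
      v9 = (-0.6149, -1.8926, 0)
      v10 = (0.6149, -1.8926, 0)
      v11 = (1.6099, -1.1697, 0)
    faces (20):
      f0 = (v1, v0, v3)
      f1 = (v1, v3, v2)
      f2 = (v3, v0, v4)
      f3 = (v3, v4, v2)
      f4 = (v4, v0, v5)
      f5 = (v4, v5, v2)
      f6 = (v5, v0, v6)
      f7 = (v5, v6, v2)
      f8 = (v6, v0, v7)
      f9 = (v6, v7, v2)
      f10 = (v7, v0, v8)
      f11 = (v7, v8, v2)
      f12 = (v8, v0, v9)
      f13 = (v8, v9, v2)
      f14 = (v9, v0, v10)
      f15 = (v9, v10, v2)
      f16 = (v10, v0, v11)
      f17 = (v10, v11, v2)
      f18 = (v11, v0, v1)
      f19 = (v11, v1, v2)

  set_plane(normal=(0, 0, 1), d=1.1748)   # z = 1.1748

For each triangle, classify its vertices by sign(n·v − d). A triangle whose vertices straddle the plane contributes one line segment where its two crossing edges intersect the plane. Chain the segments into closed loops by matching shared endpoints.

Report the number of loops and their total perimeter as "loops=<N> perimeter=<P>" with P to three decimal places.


loops=1 perimeter=6.887

Straddling triangles (10 of 20):
  (v1,v3,v2) [--+] → (0.901544, 0.655032, 1.1748)–(1.1144, 0, 1.1748)  len=0.6887
  (v3,v4,v2) [--+] → (0.344344, 1.05986, 1.1748)–(0.901544, 0.655032, 1.1748)  len=0.6887
  (v4,v5,v2) [--+] → (-0.344344, 1.05986, 1.1748)–(0.344344, 1.05986, 1.1748)  len=0.6887
  (v5,v6,v2) [--+] → (-0.901544, 0.655032, 1.1748)–(-0.344344, 1.05986, 1.1748)  len=0.6887
  (v6,v7,v2) [--+] → (-1.1144, 0, 1.1748)–(-0.901544, 0.655032, 1.1748)  len=0.6887
  (v7,v8,v2) [--+] → (-0.901544, -0.655032, 1.1748)–(-1.1144, 0, 1.1748)  len=0.6887
  (v8,v9,v2) [--+] → (-0.344344, -1.05986, 1.1748)–(-0.901544, -0.655032, 1.1748)  len=0.6887
  (v9,v10,v2) [--+] → (0.344344, -1.05986, 1.1748)–(-0.344344, -1.05986, 1.1748)  len=0.6887
  (v10,v11,v2) [--+] → (0.901544, -0.655032, 1.1748)–(0.344344, -1.05986, 1.1748)  len=0.6887
  (v11,v1,v2) [--+] → (1.1144, 0, 1.1748)–(0.901544, -0.655032, 1.1748)  len=0.6887

Chained into 1 loop(s):
  loop 1: 10 segments, perimeter = 6.8873
Total perimeter = 6.887


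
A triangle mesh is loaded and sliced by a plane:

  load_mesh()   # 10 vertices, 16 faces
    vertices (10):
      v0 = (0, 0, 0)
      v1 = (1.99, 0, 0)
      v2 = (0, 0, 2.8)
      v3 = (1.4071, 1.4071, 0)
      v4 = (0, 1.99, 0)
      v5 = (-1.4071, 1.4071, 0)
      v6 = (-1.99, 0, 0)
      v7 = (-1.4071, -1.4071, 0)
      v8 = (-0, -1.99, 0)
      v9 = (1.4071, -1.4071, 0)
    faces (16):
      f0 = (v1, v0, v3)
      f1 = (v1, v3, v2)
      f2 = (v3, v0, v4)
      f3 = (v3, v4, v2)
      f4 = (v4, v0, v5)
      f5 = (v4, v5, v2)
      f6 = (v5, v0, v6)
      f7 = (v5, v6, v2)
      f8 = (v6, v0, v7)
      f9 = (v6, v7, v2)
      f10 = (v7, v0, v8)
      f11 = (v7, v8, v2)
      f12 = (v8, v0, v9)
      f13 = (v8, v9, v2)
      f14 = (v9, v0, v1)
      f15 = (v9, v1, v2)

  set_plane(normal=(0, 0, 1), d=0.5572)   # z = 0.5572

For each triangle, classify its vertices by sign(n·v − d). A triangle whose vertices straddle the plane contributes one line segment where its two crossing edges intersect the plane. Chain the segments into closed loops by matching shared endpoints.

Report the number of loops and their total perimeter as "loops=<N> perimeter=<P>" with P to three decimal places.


loops=1 perimeter=9.760

Straddling triangles (8 of 16):
  (v1,v3,v2) [--+] → (1.12709, 1.12709, 0.5572)–(1.59399, 0, 0.5572)  len=1.2200
  (v3,v4,v2) [--+] → (0, 1.59399, 0.5572)–(1.12709, 1.12709, 0.5572)  len=1.2200
  (v4,v5,v2) [--+] → (-1.12709, 1.12709, 0.5572)–(0, 1.59399, 0.5572)  len=1.2200
  (v5,v6,v2) [--+] → (-1.59399, 0, 0.5572)–(-1.12709, 1.12709, 0.5572)  len=1.2200
  (v6,v7,v2) [--+] → (-1.12709, -1.12709, 0.5572)–(-1.59399, 0, 0.5572)  len=1.2200
  (v7,v8,v2) [--+] → (0, -1.59399, 0.5572)–(-1.12709, -1.12709, 0.5572)  len=1.2200
  (v8,v9,v2) [--+] → (1.12709, -1.12709, 0.5572)–(0, -1.59399, 0.5572)  len=1.2200
  (v9,v1,v2) [--+] → (1.59399, 0, 0.5572)–(1.12709, -1.12709, 0.5572)  len=1.2200

Chained into 1 loop(s):
  loop 1: 8 segments, perimeter = 9.7597
Total perimeter = 9.760


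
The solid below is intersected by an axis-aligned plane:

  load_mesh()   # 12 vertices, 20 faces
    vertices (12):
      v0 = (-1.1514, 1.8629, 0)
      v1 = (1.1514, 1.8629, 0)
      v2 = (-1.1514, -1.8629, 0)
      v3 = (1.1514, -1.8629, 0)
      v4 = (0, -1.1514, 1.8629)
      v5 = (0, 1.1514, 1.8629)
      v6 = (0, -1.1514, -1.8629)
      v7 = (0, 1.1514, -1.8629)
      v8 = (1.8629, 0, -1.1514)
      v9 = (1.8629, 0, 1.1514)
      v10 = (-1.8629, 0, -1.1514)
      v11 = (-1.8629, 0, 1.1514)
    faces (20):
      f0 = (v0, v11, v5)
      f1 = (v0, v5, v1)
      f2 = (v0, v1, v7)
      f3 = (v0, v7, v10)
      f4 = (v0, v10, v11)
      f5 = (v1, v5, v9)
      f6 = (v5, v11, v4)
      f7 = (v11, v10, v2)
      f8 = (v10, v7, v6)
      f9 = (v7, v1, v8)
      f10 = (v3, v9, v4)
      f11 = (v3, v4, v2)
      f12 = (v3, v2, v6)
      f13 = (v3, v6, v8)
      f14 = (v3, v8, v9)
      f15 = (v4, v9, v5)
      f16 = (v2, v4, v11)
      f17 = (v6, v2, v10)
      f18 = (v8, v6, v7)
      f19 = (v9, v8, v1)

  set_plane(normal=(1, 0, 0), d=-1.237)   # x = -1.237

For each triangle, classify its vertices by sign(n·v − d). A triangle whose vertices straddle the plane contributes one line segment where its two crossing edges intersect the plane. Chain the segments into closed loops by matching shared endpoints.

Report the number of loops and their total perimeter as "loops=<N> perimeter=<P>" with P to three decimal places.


Straddling triangles (8 of 20):
  (v0,v11,v5) [+-+] → (-1.237, 1.63878, 0.138524)–(-1.237, 0.386849, 1.39045)  len=1.7705
  (v0,v7,v10) [++-] → (-1.237, 0.386849, -1.39045)–(-1.237, 1.63878, -0.138524)  len=1.7705
  (v0,v10,v11) [+--] → (-1.237, 1.63878, -0.138524)–(-1.237, 1.63878, 0.138524)  len=0.2770
  (v5,v11,v4) [+-+] → (-1.237, 0.386849, 1.39045)–(-1.237, -0.386849, 1.39045)  len=0.7737
  (v11,v10,v2) [--+] → (-1.237, -1.63878, -0.138524)–(-1.237, -1.63878, 0.138524)  len=0.2770
  (v10,v7,v6) [-++] → (-1.237, 0.386849, -1.39045)–(-1.237, -0.386849, -1.39045)  len=0.7737
  (v2,v4,v11) [++-] → (-1.237, -0.386849, 1.39045)–(-1.237, -1.63878, 0.138524)  len=1.7705
  (v6,v2,v10) [++-] → (-1.237, -1.63878, -0.138524)–(-1.237, -0.386849, -1.39045)  len=1.7705

Chained into 1 loop(s):
  loop 1: 8 segments, perimeter = 9.1835
Total perimeter = 9.183

loops=1 perimeter=9.183


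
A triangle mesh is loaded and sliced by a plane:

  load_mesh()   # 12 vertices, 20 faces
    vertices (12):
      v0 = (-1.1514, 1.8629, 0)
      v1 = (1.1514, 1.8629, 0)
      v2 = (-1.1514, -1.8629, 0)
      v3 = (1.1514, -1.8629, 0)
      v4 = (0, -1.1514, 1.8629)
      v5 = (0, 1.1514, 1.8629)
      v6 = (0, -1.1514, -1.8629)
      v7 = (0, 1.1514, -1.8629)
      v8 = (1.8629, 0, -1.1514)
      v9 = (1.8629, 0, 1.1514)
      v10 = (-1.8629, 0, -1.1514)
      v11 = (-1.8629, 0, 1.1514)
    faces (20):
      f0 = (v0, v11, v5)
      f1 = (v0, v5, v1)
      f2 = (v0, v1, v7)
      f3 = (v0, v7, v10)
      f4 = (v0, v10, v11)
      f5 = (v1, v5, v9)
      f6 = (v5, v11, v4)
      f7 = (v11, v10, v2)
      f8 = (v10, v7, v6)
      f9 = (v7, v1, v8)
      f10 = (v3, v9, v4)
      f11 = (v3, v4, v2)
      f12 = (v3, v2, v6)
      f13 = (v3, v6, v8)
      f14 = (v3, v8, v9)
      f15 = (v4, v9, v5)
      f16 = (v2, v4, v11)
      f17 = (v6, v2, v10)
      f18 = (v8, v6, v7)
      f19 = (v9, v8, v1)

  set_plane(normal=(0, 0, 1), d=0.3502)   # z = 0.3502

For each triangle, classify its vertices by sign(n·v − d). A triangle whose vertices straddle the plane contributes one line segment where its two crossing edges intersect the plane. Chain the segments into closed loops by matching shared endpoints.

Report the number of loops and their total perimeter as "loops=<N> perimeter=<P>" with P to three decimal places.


loops=1 perimeter=11.739

Straddling triangles (10 of 20):
  (v0,v11,v5) [-++] → (-1.3678, 1.2963, 0.3502)–(-0.934952, 1.72915, 0.3502)  len=0.6121
  (v0,v5,v1) [-+-] → (-0.934952, 1.72915, 0.3502)–(0.934952, 1.72915, 0.3502)  len=1.8699
  (v0,v10,v11) [--+] → (-1.8629, 0, 0.3502)–(-1.3678, 1.2963, 0.3502)  len=1.3876
  (v1,v5,v9) [-++] → (0.934952, 1.72915, 0.3502)–(1.3678, 1.2963, 0.3502)  len=0.6121
  (v11,v10,v2) [+--] → (-1.8629, 0, 0.3502)–(-1.3678, -1.2963, 0.3502)  len=1.3876
  (v3,v9,v4) [-++] → (1.3678, -1.2963, 0.3502)–(0.934952, -1.72915, 0.3502)  len=0.6121
  (v3,v4,v2) [-+-] → (0.934952, -1.72915, 0.3502)–(-0.934952, -1.72915, 0.3502)  len=1.8699
  (v3,v8,v9) [--+] → (1.8629, 0, 0.3502)–(1.3678, -1.2963, 0.3502)  len=1.3876
  (v2,v4,v11) [-++] → (-0.934952, -1.72915, 0.3502)–(-1.3678, -1.2963, 0.3502)  len=0.6121
  (v9,v8,v1) [+--] → (1.8629, 0, 0.3502)–(1.3678, 1.2963, 0.3502)  len=1.3876

Chained into 1 loop(s):
  loop 1: 10 segments, perimeter = 11.7389
Total perimeter = 11.739


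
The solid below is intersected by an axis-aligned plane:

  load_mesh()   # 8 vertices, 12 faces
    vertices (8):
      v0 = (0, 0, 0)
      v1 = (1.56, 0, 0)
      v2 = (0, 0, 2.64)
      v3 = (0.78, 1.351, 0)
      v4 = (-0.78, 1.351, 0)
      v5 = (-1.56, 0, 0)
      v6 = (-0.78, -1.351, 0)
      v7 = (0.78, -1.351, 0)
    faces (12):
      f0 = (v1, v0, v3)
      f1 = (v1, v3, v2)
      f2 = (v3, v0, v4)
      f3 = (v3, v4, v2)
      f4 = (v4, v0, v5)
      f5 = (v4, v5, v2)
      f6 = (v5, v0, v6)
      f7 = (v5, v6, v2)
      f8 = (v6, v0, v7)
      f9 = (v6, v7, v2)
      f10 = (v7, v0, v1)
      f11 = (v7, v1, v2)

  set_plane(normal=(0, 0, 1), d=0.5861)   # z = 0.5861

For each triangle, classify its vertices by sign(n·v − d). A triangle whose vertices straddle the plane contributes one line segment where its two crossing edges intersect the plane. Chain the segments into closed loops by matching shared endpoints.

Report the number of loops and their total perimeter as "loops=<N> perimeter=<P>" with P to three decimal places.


Straddling triangles (6 of 12):
  (v1,v3,v2) [--+] → (0.606834, 1.05107, 0.5861)–(1.21367, 0, 0.5861)  len=1.2137
  (v3,v4,v2) [--+] → (-0.606834, 1.05107, 0.5861)–(0.606834, 1.05107, 0.5861)  len=1.2137
  (v4,v5,v2) [--+] → (-1.21367, 0, 0.5861)–(-0.606834, 1.05107, 0.5861)  len=1.2137
  (v5,v6,v2) [--+] → (-0.606834, -1.05107, 0.5861)–(-1.21367, 0, 0.5861)  len=1.2137
  (v6,v7,v2) [--+] → (0.606834, -1.05107, 0.5861)–(-0.606834, -1.05107, 0.5861)  len=1.2137
  (v7,v1,v2) [--+] → (1.21367, 0, 0.5861)–(0.606834, -1.05107, 0.5861)  len=1.2137

Chained into 1 loop(s):
  loop 1: 6 segments, perimeter = 7.2820
Total perimeter = 7.282

loops=1 perimeter=7.282


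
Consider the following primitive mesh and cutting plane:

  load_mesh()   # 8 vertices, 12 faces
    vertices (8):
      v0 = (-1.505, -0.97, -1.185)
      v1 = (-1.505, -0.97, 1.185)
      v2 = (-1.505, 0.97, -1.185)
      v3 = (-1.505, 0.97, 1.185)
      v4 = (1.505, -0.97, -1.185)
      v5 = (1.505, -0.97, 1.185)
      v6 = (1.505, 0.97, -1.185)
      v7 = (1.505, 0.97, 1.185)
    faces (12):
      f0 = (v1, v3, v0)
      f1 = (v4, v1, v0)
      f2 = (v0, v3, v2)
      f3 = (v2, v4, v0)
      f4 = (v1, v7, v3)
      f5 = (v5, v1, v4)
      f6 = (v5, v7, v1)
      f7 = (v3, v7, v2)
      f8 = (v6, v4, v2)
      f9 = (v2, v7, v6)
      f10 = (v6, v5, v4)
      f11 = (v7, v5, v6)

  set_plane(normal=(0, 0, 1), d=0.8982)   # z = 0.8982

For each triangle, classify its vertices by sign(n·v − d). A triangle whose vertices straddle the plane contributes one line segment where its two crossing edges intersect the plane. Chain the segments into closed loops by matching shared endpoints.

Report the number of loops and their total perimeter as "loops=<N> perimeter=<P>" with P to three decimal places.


Straddling triangles (8 of 12):
  (v1,v3,v0) [++-] → (-1.505, 0.735235, 0.8982)–(-1.505, -0.97, 0.8982)  len=1.7052
  (v4,v1,v0) [-+-] → (-1.14075, -0.97, 0.8982)–(-1.505, -0.97, 0.8982)  len=0.3642
  (v0,v3,v2) [-+-] → (-1.505, 0.735235, 0.8982)–(-1.505, 0.97, 0.8982)  len=0.2348
  (v5,v1,v4) [++-] → (-1.14075, -0.97, 0.8982)–(1.505, -0.97, 0.8982)  len=2.6458
  (v3,v7,v2) [++-] → (1.14075, 0.97, 0.8982)–(-1.505, 0.97, 0.8982)  len=2.6458
  (v2,v7,v6) [-+-] → (1.14075, 0.97, 0.8982)–(1.505, 0.97, 0.8982)  len=0.3642
  (v6,v5,v4) [-+-] → (1.505, -0.735235, 0.8982)–(1.505, -0.97, 0.8982)  len=0.2348
  (v7,v5,v6) [++-] → (1.505, -0.735235, 0.8982)–(1.505, 0.97, 0.8982)  len=1.7052

Chained into 1 loop(s):
  loop 1: 8 segments, perimeter = 9.9000
Total perimeter = 9.900

loops=1 perimeter=9.900


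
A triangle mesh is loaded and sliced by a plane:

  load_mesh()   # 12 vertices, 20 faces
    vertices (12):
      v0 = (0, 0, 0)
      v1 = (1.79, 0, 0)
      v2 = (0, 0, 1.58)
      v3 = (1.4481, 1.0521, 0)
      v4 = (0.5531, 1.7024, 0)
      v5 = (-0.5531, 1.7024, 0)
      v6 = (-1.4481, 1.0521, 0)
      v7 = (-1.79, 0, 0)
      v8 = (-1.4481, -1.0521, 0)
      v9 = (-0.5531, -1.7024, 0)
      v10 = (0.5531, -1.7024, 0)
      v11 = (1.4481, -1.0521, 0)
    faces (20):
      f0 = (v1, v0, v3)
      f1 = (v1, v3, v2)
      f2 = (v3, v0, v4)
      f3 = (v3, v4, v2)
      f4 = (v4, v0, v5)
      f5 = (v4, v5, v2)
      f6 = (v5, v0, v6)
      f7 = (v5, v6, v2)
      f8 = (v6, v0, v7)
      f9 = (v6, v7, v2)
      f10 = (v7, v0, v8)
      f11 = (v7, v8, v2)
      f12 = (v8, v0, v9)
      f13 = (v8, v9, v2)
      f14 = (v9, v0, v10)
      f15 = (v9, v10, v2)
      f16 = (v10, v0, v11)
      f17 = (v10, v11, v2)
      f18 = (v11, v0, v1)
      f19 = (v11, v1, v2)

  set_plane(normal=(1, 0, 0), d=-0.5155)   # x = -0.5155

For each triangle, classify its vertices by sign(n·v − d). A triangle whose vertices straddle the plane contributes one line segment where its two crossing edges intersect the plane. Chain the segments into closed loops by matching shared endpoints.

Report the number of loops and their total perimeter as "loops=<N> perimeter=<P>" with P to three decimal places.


Straddling triangles (12 of 20):
  (v4,v0,v5) [++-] → (-0.5155, 1.58667, 0)–(-0.5155, 1.7024, 0)  len=0.1157
  (v4,v5,v2) [+-+] → (-0.5155, 1.7024, 0)–(-0.5155, 1.58667, 0.107409)  len=0.1579
  (v5,v0,v6) [-+-] → (-0.5155, 1.58667, 0)–(-0.5155, 0.37453, 0)  len=1.2121
  (v5,v6,v2) [--+] → (-0.5155, 0.37453, 1.01755)–(-0.5155, 1.58667, 0.107409)  len=1.5158
  (v6,v0,v7) [-+-] → (-0.5155, 0.37453, 0)–(-0.5155, 0, 0)  len=0.3745
  (v6,v7,v2) [--+] → (-0.5155, 0, 1.12498)–(-0.5155, 0.37453, 1.01755)  len=0.3896
  (v7,v0,v8) [-+-] → (-0.5155, 0, 0)–(-0.5155, -0.37453, 0)  len=0.3745
  (v7,v8,v2) [--+] → (-0.5155, -0.37453, 1.01755)–(-0.5155, 0, 1.12498)  len=0.3896
  (v8,v0,v9) [-+-] → (-0.5155, -0.37453, 0)–(-0.5155, -1.58667, 0)  len=1.2121
  (v8,v9,v2) [--+] → (-0.5155, -1.58667, 0.107409)–(-0.5155, -0.37453, 1.01755)  len=1.5158
  (v9,v0,v10) [-++] → (-0.5155, -1.58667, 0)–(-0.5155, -1.7024, 0)  len=0.1157
  (v9,v10,v2) [-++] → (-0.5155, -1.7024, 0)–(-0.5155, -1.58667, 0.107409)  len=0.1579

Chained into 1 loop(s):
  loop 1: 12 segments, perimeter = 7.5314
Total perimeter = 7.531

loops=1 perimeter=7.531


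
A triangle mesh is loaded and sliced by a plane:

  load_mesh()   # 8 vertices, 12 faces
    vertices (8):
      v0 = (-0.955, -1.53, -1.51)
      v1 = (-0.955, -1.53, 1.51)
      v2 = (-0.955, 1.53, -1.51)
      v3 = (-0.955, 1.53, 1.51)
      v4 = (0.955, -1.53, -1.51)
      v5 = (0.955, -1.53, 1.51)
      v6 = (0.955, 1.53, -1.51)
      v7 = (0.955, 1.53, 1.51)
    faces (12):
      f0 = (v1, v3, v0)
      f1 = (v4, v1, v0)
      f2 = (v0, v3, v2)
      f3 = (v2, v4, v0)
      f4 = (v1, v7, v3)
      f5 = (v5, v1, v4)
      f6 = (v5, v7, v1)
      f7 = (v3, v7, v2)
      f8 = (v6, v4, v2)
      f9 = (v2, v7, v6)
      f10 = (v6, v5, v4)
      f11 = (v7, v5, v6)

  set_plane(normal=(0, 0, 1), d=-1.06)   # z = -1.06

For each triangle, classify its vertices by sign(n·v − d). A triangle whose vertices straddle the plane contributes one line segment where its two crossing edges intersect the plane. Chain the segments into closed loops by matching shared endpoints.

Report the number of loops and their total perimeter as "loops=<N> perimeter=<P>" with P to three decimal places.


loops=1 perimeter=9.940

Straddling triangles (8 of 12):
  (v1,v3,v0) [++-] → (-0.955, -1.07404, -1.06)–(-0.955, -1.53, -1.06)  len=0.4560
  (v4,v1,v0) [-+-] → (0.670397, -1.53, -1.06)–(-0.955, -1.53, -1.06)  len=1.6254
  (v0,v3,v2) [-+-] → (-0.955, -1.07404, -1.06)–(-0.955, 1.53, -1.06)  len=2.6040
  (v5,v1,v4) [++-] → (0.670397, -1.53, -1.06)–(0.955, -1.53, -1.06)  len=0.2846
  (v3,v7,v2) [++-] → (-0.670397, 1.53, -1.06)–(-0.955, 1.53, -1.06)  len=0.2846
  (v2,v7,v6) [-+-] → (-0.670397, 1.53, -1.06)–(0.955, 1.53, -1.06)  len=1.6254
  (v6,v5,v4) [-+-] → (0.955, 1.07404, -1.06)–(0.955, -1.53, -1.06)  len=2.6040
  (v7,v5,v6) [++-] → (0.955, 1.07404, -1.06)–(0.955, 1.53, -1.06)  len=0.4560

Chained into 1 loop(s):
  loop 1: 8 segments, perimeter = 9.9400
Total perimeter = 9.940


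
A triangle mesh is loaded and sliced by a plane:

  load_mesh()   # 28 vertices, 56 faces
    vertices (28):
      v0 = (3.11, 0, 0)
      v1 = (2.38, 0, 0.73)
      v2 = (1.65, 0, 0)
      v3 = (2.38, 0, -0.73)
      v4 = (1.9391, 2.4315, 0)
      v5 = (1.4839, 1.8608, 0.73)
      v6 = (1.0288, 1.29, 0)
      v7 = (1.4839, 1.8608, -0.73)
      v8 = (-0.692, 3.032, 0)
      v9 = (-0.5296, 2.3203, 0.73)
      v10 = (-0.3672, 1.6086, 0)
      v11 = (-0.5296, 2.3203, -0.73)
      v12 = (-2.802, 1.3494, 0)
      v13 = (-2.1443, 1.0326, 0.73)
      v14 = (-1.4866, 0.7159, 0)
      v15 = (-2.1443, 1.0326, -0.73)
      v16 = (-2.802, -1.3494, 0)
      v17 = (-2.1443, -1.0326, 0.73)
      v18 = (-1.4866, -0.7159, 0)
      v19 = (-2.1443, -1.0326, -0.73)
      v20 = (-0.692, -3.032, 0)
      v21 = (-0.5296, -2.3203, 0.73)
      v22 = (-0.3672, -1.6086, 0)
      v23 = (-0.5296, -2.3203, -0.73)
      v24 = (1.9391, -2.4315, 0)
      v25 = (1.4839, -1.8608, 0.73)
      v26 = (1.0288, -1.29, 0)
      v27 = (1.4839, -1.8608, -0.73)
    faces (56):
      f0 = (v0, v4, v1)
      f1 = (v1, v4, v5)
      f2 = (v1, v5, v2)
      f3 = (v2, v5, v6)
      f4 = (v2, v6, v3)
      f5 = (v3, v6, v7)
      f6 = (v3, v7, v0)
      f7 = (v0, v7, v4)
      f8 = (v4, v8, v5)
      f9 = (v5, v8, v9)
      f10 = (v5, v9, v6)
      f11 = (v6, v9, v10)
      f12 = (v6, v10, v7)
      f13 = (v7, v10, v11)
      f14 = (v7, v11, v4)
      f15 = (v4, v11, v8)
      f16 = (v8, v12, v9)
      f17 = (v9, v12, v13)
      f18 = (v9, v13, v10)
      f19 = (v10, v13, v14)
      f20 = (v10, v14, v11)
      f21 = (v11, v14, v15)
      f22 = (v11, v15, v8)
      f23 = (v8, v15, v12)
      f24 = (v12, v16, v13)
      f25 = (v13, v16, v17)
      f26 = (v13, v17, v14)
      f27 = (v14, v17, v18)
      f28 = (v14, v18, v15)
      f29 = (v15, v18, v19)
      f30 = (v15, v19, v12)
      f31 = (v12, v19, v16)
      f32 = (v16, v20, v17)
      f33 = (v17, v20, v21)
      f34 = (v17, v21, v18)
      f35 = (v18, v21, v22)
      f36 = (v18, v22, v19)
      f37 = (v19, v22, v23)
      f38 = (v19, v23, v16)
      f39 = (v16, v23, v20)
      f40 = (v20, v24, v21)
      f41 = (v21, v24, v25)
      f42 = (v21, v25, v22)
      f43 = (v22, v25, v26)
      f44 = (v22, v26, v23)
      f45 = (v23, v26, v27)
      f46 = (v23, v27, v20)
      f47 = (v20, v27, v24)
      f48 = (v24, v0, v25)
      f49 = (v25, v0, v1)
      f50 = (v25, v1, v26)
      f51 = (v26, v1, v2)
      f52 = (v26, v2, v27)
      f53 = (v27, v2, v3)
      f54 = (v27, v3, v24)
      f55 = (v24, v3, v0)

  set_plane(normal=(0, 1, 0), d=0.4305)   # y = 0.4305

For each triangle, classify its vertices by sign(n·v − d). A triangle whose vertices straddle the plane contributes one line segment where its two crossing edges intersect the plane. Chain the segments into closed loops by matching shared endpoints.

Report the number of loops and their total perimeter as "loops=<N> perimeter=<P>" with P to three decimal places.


Straddling triangles (16 of 56):
  (v0,v4,v1) [-+-] → (2.90269, 0.4305, 0)–(2.30194, 0.4305, 0.600753)  len=0.8496
  (v1,v4,v5) [-++] → (2.30194, 0.4305, 0.600753)–(2.17269, 0.4305, 0.73)  len=0.1828
  (v1,v5,v2) [-+-] → (2.17269, 0.4305, 0.73)–(1.61157, 0.4305, 0.168887)  len=0.7935
  (v2,v5,v6) [-++] → (1.61157, 0.4305, 0.168887)–(1.44269, 0.4305, 0)  len=0.2388
  (v2,v6,v3) [-+-] → (1.44269, 0.4305, 0)–(1.92908, 0.4305, -0.486384)  len=0.6879
  (v3,v6,v7) [-++] → (1.92908, 0.4305, -0.486384)–(2.17269, 0.4305, -0.73)  len=0.3445
  (v3,v7,v0) [-+-] → (2.17269, 0.4305, -0.73)–(2.7338, 0.4305, -0.168887)  len=0.7935
  (v0,v7,v4) [-++] → (2.7338, 0.4305, -0.168887)–(2.90269, 0.4305, 0)  len=0.2388
  (v12,v16,v13) [+-+] → (-2.802, 0.4305, 0)–(-2.31055, 0.4305, 0.545477)  len=0.7342
  (v13,v16,v17) [+--] → (-2.31055, 0.4305, 0.545477)–(-2.1443, 0.4305, 0.73)  len=0.2484
  (v13,v17,v14) [+-+] → (-2.1443, 0.4305, 0.73)–(-1.59395, 0.4305, 0.119155)  len=0.8222
  (v14,v17,v18) [+--] → (-1.59395, 0.4305, 0.119155)–(-1.4866, 0.4305, 0)  len=0.1604
  (v14,v18,v15) [+-+] → (-1.4866, 0.4305, 0)–(-1.91782, 0.4305, -0.478623)  len=0.6442
  (v15,v18,v19) [+--] → (-1.91782, 0.4305, -0.478623)–(-2.1443, 0.4305, -0.73)  len=0.3384
  (v15,v19,v12) [+-+] → (-2.1443, 0.4305, -0.73)–(-2.54828, 0.4305, -0.281611)  len=0.6035
  (v12,v19,v16) [+--] → (-2.54828, 0.4305, -0.281611)–(-2.802, 0.4305, 0)  len=0.3790

Chained into 2 loop(s):
  loop 1: 8 segments, perimeter = 4.1295
  loop 2: 8 segments, perimeter = 3.9303
Total perimeter = 8.060

loops=2 perimeter=8.060


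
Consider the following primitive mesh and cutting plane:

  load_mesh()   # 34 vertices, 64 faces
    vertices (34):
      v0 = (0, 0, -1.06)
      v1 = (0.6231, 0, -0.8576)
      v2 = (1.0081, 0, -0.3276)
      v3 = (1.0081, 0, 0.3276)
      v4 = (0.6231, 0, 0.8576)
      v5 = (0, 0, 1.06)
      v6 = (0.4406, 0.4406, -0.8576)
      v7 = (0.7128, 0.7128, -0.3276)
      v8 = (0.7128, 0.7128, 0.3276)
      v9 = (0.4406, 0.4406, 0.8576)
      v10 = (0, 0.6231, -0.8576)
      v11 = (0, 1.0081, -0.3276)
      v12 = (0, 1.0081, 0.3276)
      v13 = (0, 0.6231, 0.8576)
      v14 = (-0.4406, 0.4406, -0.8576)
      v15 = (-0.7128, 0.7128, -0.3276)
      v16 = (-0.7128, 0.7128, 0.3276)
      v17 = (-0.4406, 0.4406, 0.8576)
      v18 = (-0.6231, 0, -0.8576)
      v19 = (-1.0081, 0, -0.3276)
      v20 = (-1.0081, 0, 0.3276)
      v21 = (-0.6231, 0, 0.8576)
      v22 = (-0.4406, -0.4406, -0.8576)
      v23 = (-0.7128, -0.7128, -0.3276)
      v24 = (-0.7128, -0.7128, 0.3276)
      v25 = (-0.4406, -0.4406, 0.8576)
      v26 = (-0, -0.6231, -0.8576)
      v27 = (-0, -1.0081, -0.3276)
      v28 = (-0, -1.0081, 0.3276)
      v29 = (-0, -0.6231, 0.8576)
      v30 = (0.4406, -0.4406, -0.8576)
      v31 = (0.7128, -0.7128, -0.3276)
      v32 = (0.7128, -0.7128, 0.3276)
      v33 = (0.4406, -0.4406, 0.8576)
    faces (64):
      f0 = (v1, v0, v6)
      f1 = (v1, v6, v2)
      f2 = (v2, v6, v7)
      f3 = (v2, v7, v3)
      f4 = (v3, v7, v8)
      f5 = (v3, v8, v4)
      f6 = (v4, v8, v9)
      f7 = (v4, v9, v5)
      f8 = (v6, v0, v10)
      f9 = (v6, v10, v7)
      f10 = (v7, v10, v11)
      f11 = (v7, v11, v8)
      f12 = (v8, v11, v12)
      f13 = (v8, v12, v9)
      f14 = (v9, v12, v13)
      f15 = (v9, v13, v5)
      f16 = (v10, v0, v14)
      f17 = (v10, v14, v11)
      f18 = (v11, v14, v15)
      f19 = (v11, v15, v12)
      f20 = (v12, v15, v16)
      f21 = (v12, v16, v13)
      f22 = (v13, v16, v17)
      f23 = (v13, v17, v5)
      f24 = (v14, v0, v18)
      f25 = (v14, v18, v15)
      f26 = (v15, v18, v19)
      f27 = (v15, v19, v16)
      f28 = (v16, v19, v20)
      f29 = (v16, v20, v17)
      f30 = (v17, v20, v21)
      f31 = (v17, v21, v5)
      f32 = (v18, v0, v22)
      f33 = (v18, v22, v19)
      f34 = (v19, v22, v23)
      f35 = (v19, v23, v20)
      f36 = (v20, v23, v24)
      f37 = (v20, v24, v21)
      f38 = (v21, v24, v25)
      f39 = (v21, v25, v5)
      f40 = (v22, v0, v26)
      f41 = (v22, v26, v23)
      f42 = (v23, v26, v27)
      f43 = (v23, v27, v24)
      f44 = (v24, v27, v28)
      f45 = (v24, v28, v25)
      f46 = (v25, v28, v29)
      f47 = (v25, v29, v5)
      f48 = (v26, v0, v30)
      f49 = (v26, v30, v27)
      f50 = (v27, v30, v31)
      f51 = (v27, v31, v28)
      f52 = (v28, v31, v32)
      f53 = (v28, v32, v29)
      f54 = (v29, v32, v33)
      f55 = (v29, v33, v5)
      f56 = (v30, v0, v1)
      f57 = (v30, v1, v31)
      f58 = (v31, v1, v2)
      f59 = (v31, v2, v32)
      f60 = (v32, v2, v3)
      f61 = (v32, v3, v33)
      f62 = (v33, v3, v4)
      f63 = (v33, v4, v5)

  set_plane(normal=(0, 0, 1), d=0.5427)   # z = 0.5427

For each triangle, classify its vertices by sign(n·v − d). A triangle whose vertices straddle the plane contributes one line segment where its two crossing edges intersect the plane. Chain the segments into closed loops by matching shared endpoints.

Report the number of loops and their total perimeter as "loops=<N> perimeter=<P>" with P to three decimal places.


loops=1 perimeter=5.216

Straddling triangles (16 of 64):
  (v3,v8,v4) [--+] → (0.676395, 0.423511, 0.5427)–(0.851848, 0, 0.5427)  len=0.4584
  (v4,v8,v9) [+-+] → (0.676395, 0.423511, 0.5427)–(0.602328, 0.602328, 0.5427)  len=0.1935
  (v8,v12,v9) [--+] → (0.178817, 0.777781, 0.5427)–(0.602328, 0.602328, 0.5427)  len=0.4584
  (v9,v12,v13) [+-+] → (0.178817, 0.777781, 0.5427)–(0, 0.851848, 0.5427)  len=0.1935
  (v12,v16,v13) [--+] → (-0.423511, 0.676395, 0.5427)–(0, 0.851848, 0.5427)  len=0.4584
  (v13,v16,v17) [+-+] → (-0.423511, 0.676395, 0.5427)–(-0.602328, 0.602328, 0.5427)  len=0.1935
  (v16,v20,v17) [--+] → (-0.777781, 0.178817, 0.5427)–(-0.602328, 0.602328, 0.5427)  len=0.4584
  (v17,v20,v21) [+-+] → (-0.777781, 0.178817, 0.5427)–(-0.851848, 0, 0.5427)  len=0.1935
  (v20,v24,v21) [--+] → (-0.676395, -0.423511, 0.5427)–(-0.851848, 0, 0.5427)  len=0.4584
  (v21,v24,v25) [+-+] → (-0.676395, -0.423511, 0.5427)–(-0.602328, -0.602328, 0.5427)  len=0.1935
  (v24,v28,v25) [--+] → (-0.178817, -0.777781, 0.5427)–(-0.602328, -0.602328, 0.5427)  len=0.4584
  (v25,v28,v29) [+-+] → (-0.178817, -0.777781, 0.5427)–(0, -0.851848, 0.5427)  len=0.1935
  (v28,v32,v29) [--+] → (0.423511, -0.676395, 0.5427)–(0, -0.851848, 0.5427)  len=0.4584
  (v29,v32,v33) [+-+] → (0.423511, -0.676395, 0.5427)–(0.602328, -0.602328, 0.5427)  len=0.1935
  (v32,v3,v33) [--+] → (0.777781, -0.178817, 0.5427)–(0.602328, -0.602328, 0.5427)  len=0.4584
  (v33,v3,v4) [+-+] → (0.777781, -0.178817, 0.5427)–(0.851848, 0, 0.5427)  len=0.1935

Chained into 1 loop(s):
  loop 1: 16 segments, perimeter = 5.2157
Total perimeter = 5.216


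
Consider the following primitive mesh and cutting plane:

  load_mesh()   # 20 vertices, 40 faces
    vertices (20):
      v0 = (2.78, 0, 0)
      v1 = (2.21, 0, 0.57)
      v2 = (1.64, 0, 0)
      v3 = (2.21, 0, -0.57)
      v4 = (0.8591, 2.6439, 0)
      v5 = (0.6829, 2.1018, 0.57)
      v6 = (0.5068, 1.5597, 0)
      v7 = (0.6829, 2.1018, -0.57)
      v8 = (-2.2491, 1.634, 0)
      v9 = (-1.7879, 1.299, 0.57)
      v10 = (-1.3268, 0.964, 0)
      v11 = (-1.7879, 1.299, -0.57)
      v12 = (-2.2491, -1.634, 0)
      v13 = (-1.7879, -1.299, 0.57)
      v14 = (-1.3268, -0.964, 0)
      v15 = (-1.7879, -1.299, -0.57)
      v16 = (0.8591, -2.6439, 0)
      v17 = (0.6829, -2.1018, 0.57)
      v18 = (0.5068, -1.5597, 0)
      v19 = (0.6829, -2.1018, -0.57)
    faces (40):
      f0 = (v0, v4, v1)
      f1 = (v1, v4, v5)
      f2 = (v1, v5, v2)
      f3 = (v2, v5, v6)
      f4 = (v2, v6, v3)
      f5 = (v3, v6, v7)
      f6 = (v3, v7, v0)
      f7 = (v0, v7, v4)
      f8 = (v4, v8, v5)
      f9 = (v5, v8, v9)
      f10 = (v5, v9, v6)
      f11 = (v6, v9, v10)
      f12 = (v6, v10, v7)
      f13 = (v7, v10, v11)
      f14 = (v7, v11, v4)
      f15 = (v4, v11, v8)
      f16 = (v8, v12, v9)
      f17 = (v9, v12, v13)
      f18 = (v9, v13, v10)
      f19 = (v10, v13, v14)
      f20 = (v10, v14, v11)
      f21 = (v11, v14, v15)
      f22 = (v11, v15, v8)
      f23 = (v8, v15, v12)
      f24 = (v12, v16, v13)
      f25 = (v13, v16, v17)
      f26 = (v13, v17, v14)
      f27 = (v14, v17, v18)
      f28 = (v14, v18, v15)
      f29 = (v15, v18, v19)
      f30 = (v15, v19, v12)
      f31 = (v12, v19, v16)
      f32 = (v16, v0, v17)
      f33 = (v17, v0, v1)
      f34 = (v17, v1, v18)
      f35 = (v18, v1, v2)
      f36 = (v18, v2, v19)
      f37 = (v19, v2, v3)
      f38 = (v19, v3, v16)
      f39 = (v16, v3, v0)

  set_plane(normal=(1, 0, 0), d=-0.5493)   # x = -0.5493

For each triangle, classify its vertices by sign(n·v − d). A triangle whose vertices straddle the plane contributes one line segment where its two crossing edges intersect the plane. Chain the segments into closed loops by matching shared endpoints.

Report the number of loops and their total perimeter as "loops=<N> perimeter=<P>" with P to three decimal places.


Straddling triangles (16 of 40):
  (v4,v8,v5) [+-+] → (-0.5493, 2.18629, 0)–(-0.5493, 1.9052, 0.330452)  len=0.4338
  (v5,v8,v9) [+--] → (-0.5493, 1.9052, 0.330452)–(-0.5493, 1.70144, 0.57)  len=0.3145
  (v5,v9,v6) [+-+] → (-0.5493, 1.70144, 0.57)–(-0.5493, 1.43972, 0.262334)  len=0.4039
  (v6,v9,v10) [+--] → (-0.5493, 1.43972, 0.262334)–(-0.5493, 1.21659, 0)  len=0.3444
  (v6,v10,v7) [+-+] → (-0.5493, 1.21659, 0)–(-0.5493, 1.40418, -0.220518)  len=0.2895
  (v7,v10,v11) [+--] → (-0.5493, 1.40418, -0.220518)–(-0.5493, 1.70144, -0.57)  len=0.4588
  (v7,v11,v4) [+-+] → (-0.5493, 1.70144, -0.57)–(-0.5493, 1.92831, -0.303282)  len=0.3502
  (v4,v11,v8) [+--] → (-0.5493, 1.92831, -0.303282)–(-0.5493, 2.18629, 0)  len=0.3982
  (v12,v16,v13) [-+-] → (-0.5493, -2.18629, 0)–(-0.5493, -1.92831, 0.303282)  len=0.3982
  (v13,v16,v17) [-++] → (-0.5493, -1.92831, 0.303282)–(-0.5493, -1.70144, 0.57)  len=0.3502
  (v13,v17,v14) [-+-] → (-0.5493, -1.70144, 0.57)–(-0.5493, -1.40418, 0.220518)  len=0.4588
  (v14,v17,v18) [-++] → (-0.5493, -1.40418, 0.220518)–(-0.5493, -1.21659, 0)  len=0.2895
  (v14,v18,v15) [-+-] → (-0.5493, -1.21659, 0)–(-0.5493, -1.43972, -0.262334)  len=0.3444
  (v15,v18,v19) [-++] → (-0.5493, -1.43972, -0.262334)–(-0.5493, -1.70144, -0.57)  len=0.4039
  (v15,v19,v12) [-+-] → (-0.5493, -1.70144, -0.57)–(-0.5493, -1.9052, -0.330452)  len=0.3145
  (v12,v19,v16) [-++] → (-0.5493, -1.9052, -0.330452)–(-0.5493, -2.18629, 0)  len=0.4338

Chained into 2 loop(s):
  loop 1: 8 segments, perimeter = 2.9933
  loop 2: 8 segments, perimeter = 2.9933
Total perimeter = 5.987

loops=2 perimeter=5.987


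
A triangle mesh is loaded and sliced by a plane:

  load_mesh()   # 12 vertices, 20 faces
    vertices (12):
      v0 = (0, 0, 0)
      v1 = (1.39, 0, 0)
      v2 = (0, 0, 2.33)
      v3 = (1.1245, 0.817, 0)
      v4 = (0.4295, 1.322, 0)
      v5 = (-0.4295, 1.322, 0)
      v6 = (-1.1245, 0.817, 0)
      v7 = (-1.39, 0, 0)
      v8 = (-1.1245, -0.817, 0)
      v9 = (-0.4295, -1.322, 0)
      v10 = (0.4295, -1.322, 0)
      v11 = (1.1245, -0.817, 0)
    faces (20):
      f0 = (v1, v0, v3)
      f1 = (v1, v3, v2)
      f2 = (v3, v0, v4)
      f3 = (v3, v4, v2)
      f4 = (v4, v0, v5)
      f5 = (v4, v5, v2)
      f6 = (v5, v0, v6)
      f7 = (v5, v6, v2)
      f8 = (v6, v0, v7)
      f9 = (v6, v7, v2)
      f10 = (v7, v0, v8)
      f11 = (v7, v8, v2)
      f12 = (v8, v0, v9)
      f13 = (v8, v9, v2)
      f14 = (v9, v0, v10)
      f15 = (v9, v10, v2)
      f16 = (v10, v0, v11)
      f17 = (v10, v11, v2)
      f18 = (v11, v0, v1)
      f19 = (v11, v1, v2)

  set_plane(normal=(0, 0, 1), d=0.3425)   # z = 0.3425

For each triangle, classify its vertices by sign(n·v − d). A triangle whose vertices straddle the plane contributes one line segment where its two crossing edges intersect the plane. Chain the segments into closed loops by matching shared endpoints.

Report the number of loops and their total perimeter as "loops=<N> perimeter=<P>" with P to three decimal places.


Straddling triangles (10 of 20):
  (v1,v3,v2) [--+] → (0.959203, 0.696905, 0.3425)–(1.18568, 0, 0.3425)  len=0.7328
  (v3,v4,v2) [--+] → (0.366365, 1.12767, 0.3425)–(0.959203, 0.696905, 0.3425)  len=0.7328
  (v4,v5,v2) [--+] → (-0.366365, 1.12767, 0.3425)–(0.366365, 1.12767, 0.3425)  len=0.7327
  (v5,v6,v2) [--+] → (-0.959203, 0.696905, 0.3425)–(-0.366365, 1.12767, 0.3425)  len=0.7328
  (v6,v7,v2) [--+] → (-1.18568, 0, 0.3425)–(-0.959203, 0.696905, 0.3425)  len=0.7328
  (v7,v8,v2) [--+] → (-0.959203, -0.696905, 0.3425)–(-1.18568, 0, 0.3425)  len=0.7328
  (v8,v9,v2) [--+] → (-0.366365, -1.12767, 0.3425)–(-0.959203, -0.696905, 0.3425)  len=0.7328
  (v9,v10,v2) [--+] → (0.366365, -1.12767, 0.3425)–(-0.366365, -1.12767, 0.3425)  len=0.7327
  (v10,v11,v2) [--+] → (0.959203, -0.696905, 0.3425)–(0.366365, -1.12767, 0.3425)  len=0.7328
  (v11,v1,v2) [--+] → (1.18568, 0, 0.3425)–(0.959203, -0.696905, 0.3425)  len=0.7328

Chained into 1 loop(s):
  loop 1: 10 segments, perimeter = 7.3278
Total perimeter = 7.328

loops=1 perimeter=7.328


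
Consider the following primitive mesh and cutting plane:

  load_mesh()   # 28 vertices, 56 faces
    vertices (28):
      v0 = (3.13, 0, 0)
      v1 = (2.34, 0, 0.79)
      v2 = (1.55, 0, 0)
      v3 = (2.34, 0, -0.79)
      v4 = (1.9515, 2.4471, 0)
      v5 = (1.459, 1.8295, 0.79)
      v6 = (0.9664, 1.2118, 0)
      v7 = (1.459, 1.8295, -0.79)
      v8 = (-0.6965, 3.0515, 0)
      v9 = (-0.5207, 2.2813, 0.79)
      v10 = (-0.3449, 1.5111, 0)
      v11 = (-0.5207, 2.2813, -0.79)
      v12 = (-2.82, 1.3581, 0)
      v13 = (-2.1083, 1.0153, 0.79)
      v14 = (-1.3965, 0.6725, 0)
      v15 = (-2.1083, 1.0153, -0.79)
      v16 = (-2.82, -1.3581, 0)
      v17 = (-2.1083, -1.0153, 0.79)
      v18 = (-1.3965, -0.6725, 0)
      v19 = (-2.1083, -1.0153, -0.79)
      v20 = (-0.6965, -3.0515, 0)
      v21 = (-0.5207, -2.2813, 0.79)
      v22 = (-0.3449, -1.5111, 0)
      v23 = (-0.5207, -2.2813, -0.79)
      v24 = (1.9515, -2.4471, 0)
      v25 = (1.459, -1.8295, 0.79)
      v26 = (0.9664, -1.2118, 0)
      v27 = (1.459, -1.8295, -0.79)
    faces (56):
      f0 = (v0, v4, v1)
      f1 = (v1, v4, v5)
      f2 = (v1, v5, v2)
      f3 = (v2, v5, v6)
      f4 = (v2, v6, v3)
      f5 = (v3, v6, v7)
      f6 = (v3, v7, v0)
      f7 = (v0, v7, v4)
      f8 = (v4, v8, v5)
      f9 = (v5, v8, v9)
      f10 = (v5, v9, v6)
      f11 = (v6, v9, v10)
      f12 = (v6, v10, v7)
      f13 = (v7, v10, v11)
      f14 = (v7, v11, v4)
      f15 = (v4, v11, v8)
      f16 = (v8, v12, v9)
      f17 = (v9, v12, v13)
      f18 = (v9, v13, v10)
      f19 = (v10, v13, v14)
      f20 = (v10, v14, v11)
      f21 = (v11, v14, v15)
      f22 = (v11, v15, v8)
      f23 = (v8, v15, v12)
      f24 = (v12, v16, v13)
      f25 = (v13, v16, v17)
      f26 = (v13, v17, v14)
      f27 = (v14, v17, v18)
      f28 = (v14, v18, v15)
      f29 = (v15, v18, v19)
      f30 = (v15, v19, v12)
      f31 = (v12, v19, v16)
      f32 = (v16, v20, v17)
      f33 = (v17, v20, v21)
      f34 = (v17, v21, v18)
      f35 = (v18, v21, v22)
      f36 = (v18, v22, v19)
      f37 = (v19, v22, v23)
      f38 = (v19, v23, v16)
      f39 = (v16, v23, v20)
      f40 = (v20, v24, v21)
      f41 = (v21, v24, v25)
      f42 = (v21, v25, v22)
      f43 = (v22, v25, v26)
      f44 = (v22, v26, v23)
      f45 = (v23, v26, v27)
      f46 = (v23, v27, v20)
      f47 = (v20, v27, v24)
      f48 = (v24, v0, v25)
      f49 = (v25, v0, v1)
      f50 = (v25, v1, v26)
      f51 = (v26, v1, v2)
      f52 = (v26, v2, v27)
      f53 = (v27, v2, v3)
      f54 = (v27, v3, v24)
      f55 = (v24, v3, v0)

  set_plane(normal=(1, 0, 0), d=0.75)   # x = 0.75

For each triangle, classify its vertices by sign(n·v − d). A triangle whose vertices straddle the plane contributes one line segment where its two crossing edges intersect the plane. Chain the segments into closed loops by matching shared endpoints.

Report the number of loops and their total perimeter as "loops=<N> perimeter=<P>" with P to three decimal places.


Straddling triangles (16 of 56):
  (v4,v8,v5) [+-+] → (0.75, 2.72134, 0)–(0.75, 2.23145, 0.530148)  len=0.7218
  (v5,v8,v9) [+--] → (0.75, 2.23145, 0.530148)–(0.75, 1.99131, 0.79)  len=0.3538
  (v5,v9,v6) [+-+] → (0.75, 1.99131, 0.79)–(0.75, 1.36743, 0.114959)  len=0.9192
  (v6,v9,v10) [+--] → (0.75, 1.36743, 0.114959)–(0.75, 1.26119, 0)  len=0.1565
  (v6,v10,v7) [+-+] → (0.75, 1.26119, 0)–(0.75, 1.70436, -0.479501)  len=0.6529
  (v7,v10,v11) [+--] → (0.75, 1.70436, -0.479501)–(0.75, 1.99131, -0.79)  len=0.4228
  (v7,v11,v4) [+-+] → (0.75, 1.99131, -0.79)–(0.75, 2.36652, -0.383943)  len=0.5529
  (v4,v11,v8) [+--] → (0.75, 2.36652, -0.383943)–(0.75, 2.72134, 0)  len=0.5228
  (v20,v24,v21) [-+-] → (0.75, -2.72134, 0)–(0.75, -2.36652, 0.383943)  len=0.5228
  (v21,v24,v25) [-++] → (0.75, -2.36652, 0.383943)–(0.75, -1.99131, 0.79)  len=0.5529
  (v21,v25,v22) [-+-] → (0.75, -1.99131, 0.79)–(0.75, -1.70436, 0.479501)  len=0.4228
  (v22,v25,v26) [-++] → (0.75, -1.70436, 0.479501)–(0.75, -1.26119, 0)  len=0.6529
  (v22,v26,v23) [-+-] → (0.75, -1.26119, 0)–(0.75, -1.36743, -0.114959)  len=0.1565
  (v23,v26,v27) [-++] → (0.75, -1.36743, -0.114959)–(0.75, -1.99131, -0.79)  len=0.9192
  (v23,v27,v20) [-+-] → (0.75, -1.99131, -0.79)–(0.75, -2.23145, -0.530148)  len=0.3538
  (v20,v27,v24) [-++] → (0.75, -2.23145, -0.530148)–(0.75, -2.72134, 0)  len=0.7218

Chained into 2 loop(s):
  loop 1: 8 segments, perimeter = 4.3028
  loop 2: 8 segments, perimeter = 4.3028
Total perimeter = 8.606

loops=2 perimeter=8.606
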